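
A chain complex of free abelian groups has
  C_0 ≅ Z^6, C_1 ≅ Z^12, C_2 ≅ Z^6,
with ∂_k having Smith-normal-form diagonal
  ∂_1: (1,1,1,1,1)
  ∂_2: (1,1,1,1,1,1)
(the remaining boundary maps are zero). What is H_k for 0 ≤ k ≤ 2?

H_0 ≅ Z,  H_1 ≅ Z,  H_2 = 0.

H_0: b_0 = 6 − 0 − 5 = 1; torsion from ∂_1 factors > 1: none. So H_0 ≅ Z.
H_1: b_1 = 12 − 5 − 6 = 1; torsion from ∂_2 factors > 1: none. So H_1 ≅ Z.
H_2: b_2 = 6 − 6 − 0 = 0; torsion from ∂_3 factors > 1: none. So H_2 ≅ 0.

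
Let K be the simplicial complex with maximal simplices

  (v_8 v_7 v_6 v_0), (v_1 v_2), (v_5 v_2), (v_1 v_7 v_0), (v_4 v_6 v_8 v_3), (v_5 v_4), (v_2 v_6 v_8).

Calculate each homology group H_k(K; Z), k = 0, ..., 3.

We work with the vertex ordering v_0 < v_1 < v_2 < v_3 < v_4 < v_5 < v_6 < v_7 < v_8. The simplices of K, each written with vertices in increasing order, are:

  0-simplices (9): [v_0], [v_1], [v_2], [v_3], [v_4], [v_5], [v_6], [v_7], [v_8]
  1-simplices (18): (18 of them)
  2-simplices (10): [v_0,v_1,v_7], [v_0,v_6,v_7], [v_0,v_6,v_8], [v_0,v_7,v_8], [v_2,v_6,v_8], [v_3,v_4,v_6], [v_3,v_4,v_8], [v_3,v_6,v_8], [v_4,v_6,v_8], [v_6,v_7,v_8]
  3-simplices (2): [v_0,v_6,v_7,v_8], [v_3,v_4,v_6,v_8]

so the chain groups are C_0 ≅ Z^9, C_1 ≅ Z^18, C_2 ≅ Z^10, C_3 ≅ Z^2.

∂_1: C_1 → C_0 is given by ∂[p,q] = [q] − [p]. For instance
  ∂[v_4,v_8] = [v_8] − [v_4].
The 9×18 boundary matrix has rank 8 and Smith normal form diag(1,1,1,1,1,1,1,1).

Boundary ∂_2: C_2 → C_1 sends each 2-simplex [p,q,r] to [q,r] − [p,r] + [p,q]. For instance
  ∂[v_0,v_1,v_7] = [v_1,v_7] − [v_0,v_7] + [v_0,v_1],
  ∂[v_2,v_6,v_8] = [v_6,v_8] − [v_2,v_8] + [v_2,v_6].
As a 18×10 matrix over Z this has rank 8, with invariant factors (1,1,1,1,1,1,1,1).

∂_3: C_3 → C_2 sends each 3-simplex σ to the alternating sum Σ_i (−1)^i (σ with its i-th vertex removed). For instance
  ∂[v_0,v_6,v_7,v_8] = [v_6,v_7,v_8] − [v_0,v_7,v_8] + [v_0,v_6,v_8] − [v_0,v_6,v_7],
  ∂[v_3,v_4,v_6,v_8] = [v_4,v_6,v_8] − [v_3,v_6,v_8] + [v_3,v_4,v_8] − [v_3,v_4,v_6].
The 10×2 boundary matrix has rank 2 and Smith normal form diag(1,1).

Computing H_k = (kernel of ∂_k) / (image of ∂_{k+1}):

  H_0: rank C_0 − rank ∂_1 = 9 − 8 = 1, and the invariant factors of ∂_1 are all 1, so H_0 ≅ Z.
  H_1: rank ker ∂_1 − rank ∂_2 = (18 − 8) − 8 = 2, and the invariant factors of ∂_2 are all 1, so H_1 ≅ Z^2.
  H_2: rank ker ∂_2 − rank ∂_3 = (10 − 8) − 2 = 0, and the invariant factors of ∂_3 are all 1, so H_2 ≅ 0.
  H_3: rank ker ∂_3 − rank ∂_4 = (2 − 2) − 0 = 0, and there is no ∂_4, so H_3 ≅ 0.

H_0 ≅ Z,  H_1 ≅ Z^2,  H_2 = 0,  H_3 = 0.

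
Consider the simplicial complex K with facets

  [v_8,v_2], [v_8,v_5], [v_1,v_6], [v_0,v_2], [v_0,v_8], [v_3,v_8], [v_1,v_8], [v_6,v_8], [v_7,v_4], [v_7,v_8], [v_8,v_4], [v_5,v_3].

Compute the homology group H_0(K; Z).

Fix the vertex order v_0 < v_1 < v_2 < v_3 < v_4 < v_5 < v_6 < v_7 < v_8 and write every simplex with vertices in increasing order. Then dim K = 1 and the simplices of K are:

  0-simplices (9): [v_0], [v_1], [v_2], [v_3], [v_4], [v_5], [v_6], [v_7], [v_8]
  1-simplices (12): [v_0,v_2], [v_0,v_8], [v_1,v_6], [v_1,v_8], [v_2,v_8], [v_3,v_5], [v_3,v_8], [v_4,v_7], [v_4,v_8], [v_5,v_8], [v_6,v_8], [v_7,v_8]

so the chain groups are C_0 ≅ Z^9, C_1 ≅ Z^12.

Boundary ∂_1: C_1 → C_0 maps an edge to its endpoints' difference, ∂[p,q] = q − p.
This gives a 9×12 integer matrix of rank 8; reducing to Smith normal form yields diagonal entries (1,1,1,1,1,1,1,1).

Now H_k = ker ∂_k / im ∂_{k+1}, so:

  H_0: rank C_0 − rank ∂_1 = 9 − 8 = 1, and the invariant factors of ∂_1 are all 1, so H_0 ≅ Z.

H_0 ≅ Z.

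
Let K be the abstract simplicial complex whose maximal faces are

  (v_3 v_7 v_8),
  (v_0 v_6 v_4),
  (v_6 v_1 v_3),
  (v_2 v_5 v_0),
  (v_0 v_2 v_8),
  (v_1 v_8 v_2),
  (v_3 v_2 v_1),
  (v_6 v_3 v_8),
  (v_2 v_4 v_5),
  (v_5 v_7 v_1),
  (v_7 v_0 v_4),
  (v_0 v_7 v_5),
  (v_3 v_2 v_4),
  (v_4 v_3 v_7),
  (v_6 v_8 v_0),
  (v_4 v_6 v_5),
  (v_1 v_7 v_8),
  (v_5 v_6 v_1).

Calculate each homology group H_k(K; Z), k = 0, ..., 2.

H_0 = Z,  H_1 = Z ⊕ Z/2,  H_2 = 0.

Take the total order v_0 < v_1 < v_2 < v_3 < v_4 < v_5 < v_6 < v_7 < v_8 on the vertex set. Then K (dimension 2) consists of the simplices:

  0-simplices (9): [v_0], [v_1], [v_2], [v_3], [v_4], [v_5], [v_6], [v_7], [v_8]
  1-simplices (27): (27 of them)
  2-simplices (18): (18 of them)

giving chain groups C_0 ≅ Z^9, C_1 ≅ Z^27, C_2 ≅ Z^18.

The boundary map ∂_1: C_1 → C_0 sends each edge [p,q] (with p < q) to q − p. For instance
  ∂[v_0,v_6] = [v_6] − [v_0].
The resulting 9×27 matrix has rank 8, and its Smith normal form has invariant factors (1,1,1,1,1,1,1,1).

∂_2: C_2 → C_1 sends each 2-simplex [p,q,r] to [q,r] − [p,r] + [p,q]. For instance
  ∂[v_2,v_3,v_4] = [v_3,v_4] − [v_2,v_4] + [v_2,v_3],
  ∂[v_3,v_4,v_7] = [v_4,v_7] − [v_3,v_7] + [v_3,v_4].
As a 27×18 matrix over Z this has rank 18, with invariant factors (1,1,1,1,1,1,1,1,1,1,1,1,1,1,1,1,1,2).

Now H_k = ker ∂_k / im ∂_{k+1}, so:

  H_0: rank C_0 − rank ∂_1 = 9 − 8 = 1, and the invariant factors of ∂_1 are all 1, so H_0 ≅ Z.
  H_1: rank ker ∂_1 − rank ∂_2 = (27 − 8) − 18 = 1, and ∂_2 has invariant factor 2 > 1, so H_1 ≅ Z ⊕ Z/2.
  H_2: rank ker ∂_2 − rank ∂_3 = (18 − 18) − 0 = 0, and there is no ∂_3, so H_2 ≅ 0.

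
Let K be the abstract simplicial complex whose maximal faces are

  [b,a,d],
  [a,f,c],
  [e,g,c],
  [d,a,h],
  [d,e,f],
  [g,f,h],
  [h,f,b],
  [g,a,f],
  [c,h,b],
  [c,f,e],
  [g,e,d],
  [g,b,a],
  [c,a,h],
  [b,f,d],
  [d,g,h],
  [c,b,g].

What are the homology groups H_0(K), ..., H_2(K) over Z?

H_0 = Z,  H_1 = Z^2,  H_2 = Z.

Fix the vertex order a < b < c < d < e < f < g < h and write every simplex with vertices in increasing order. Then dim K = 2 and the simplices of K are:

  0-simplices (8): a, b, c, d, e, f, g, h
  1-simplices (24): ab, ac, ad, af, ag, ah, bc, bd, bf, bg, bh, ce, cf, cg, ch, de, df, dg, dh, ef, eg, fg, fh, gh
  2-simplices (16): abd, abg, acf, ach, adh, afg, bcg, bch, bdf, bfh, cef, ceg, def, deg, dgh, fgh

so the chain groups are C_0 ≅ Z^8, C_1 ≅ Z^24, C_2 ≅ Z^16.

∂_1: C_1 → C_0 sends each edge [p,q] (with p < q) to q − p. For instance
  ∂ef = f − e.
As a 8×24 matrix over Z this has rank 7, with invariant factors (1,1,1,1,1,1,1).

The boundary map ∂_2: C_2 → C_1 maps a triangle to the signed sum of its edges. For instance
  ∂bcg = cg − bg + bc,
  ∂acf = cf − af + ac.
The resulting 24×16 matrix has rank 15, and its Smith normal form has invariant factors (1,1,1,1,1,1,1,1,1,1,1,1,1,1,1).

From H_k ≅ ker(∂_k) / im(∂_{k+1}) we obtain:

  H_0: rank C_0 − rank ∂_1 = 8 − 7 = 1, and the invariant factors of ∂_1 are all 1, so H_0 ≅ Z.
  H_1: rank ker ∂_1 − rank ∂_2 = (24 − 7) − 15 = 2, and the invariant factors of ∂_2 are all 1, so H_1 ≅ Z^2.
  H_2: rank ker ∂_2 − rank ∂_3 = (16 − 15) − 0 = 1, and there is no ∂_3, so H_2 ≅ Z.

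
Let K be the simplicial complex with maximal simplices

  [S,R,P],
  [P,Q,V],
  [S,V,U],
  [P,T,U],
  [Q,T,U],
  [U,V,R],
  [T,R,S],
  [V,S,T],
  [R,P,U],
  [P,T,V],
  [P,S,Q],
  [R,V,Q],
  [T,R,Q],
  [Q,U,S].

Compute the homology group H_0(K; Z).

Take the total order P < Q < R < S < T < U < V on the vertex set. Then K (dimension 2) consists of the simplices:

  0-simplices (7): P, Q, R, S, T, U, V
  1-simplices (21): PQ, PR, PS, PT, PU, PV, QR, QS, QT, QU, QV, RS, RT, RU, RV, ST, SU, SV, TU, TV, UV
  2-simplices (14): PQS, PQV, PRS, PRU, PTU, PTV, QRT, QRV, QSU, QTU, RST, RUV, STV, SUV

giving chain groups C_0 ≅ Z^7, C_1 ≅ Z^21, C_2 ≅ Z^14.

The boundary map ∂_1: C_1 → C_0 is given by ∂[p,q] = [q] − [p]. For instance
  ∂RV = V − R.
The 7×21 boundary matrix has rank 6 and Smith normal form diag(1,1,1,1,1,1).

Boundary ∂_2: C_2 → C_1 sends each 2-simplex [p,q,r] to [q,r] − [p,r] + [p,q]. For instance
  ∂PTV = TV − PV + PT,
  ∂PQV = QV − PV + PQ.
As a 21×14 matrix over Z this has rank 13, with invariant factors (1,1,1,1,1,1,1,1,1,1,1,1,1).

Reading off H_k = ker ∂_k / im ∂_{k+1}:

  H_0: rank C_0 − rank ∂_1 = 7 − 6 = 1, and the invariant factors of ∂_1 are all 1, so H_0 = Z.

(K is a triangulation of the torus T^2.)

H_0 = Z.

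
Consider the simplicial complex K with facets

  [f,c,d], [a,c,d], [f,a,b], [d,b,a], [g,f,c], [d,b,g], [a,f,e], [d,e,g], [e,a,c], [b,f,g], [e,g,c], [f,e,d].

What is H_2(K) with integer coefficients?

H_2 ≅ 0.

Take the total order a < b < c < d < e < f < g on the vertex set. Then K (dimension 2) consists of the simplices:

  0-simplices (7): a, b, c, d, e, f, g
  1-simplices (18): ab, ac, ad, ae, af, bd, bf, bg, cd, ce, cf, cg, de, df, dg, ef, eg, fg
  2-simplices (12): abd, abf, acd, ace, aef, bdg, bfg, cdf, ceg, cfg, def, deg

so the chain groups are C_0 ≅ Z^7, C_1 ≅ Z^18, C_2 ≅ Z^12.

The boundary map ∂_1: C_1 → C_0 sends each edge [p,q] (with p < q) to q − p. For instance
  ∂de = e − d.
This gives a 7×18 integer matrix of rank 6; reducing to Smith normal form yields diagonal entries (1,1,1,1,1,1).

The boundary map ∂_2: C_2 → C_1 maps a triangle to the signed sum of its edges. For instance
  ∂abf = bf − af + ab,
  ∂abd = bd − ad + ab.
This gives a 18×12 integer matrix of rank 12; reducing to Smith normal form yields diagonal entries (1,1,1,1,1,1,1,1,1,1,1,2).

Computing H_k = (kernel of ∂_k) / (image of ∂_{k+1}):

  H_2: rank ker ∂_2 − rank ∂_3 = (12 − 12) − 0 = 0, and there is no ∂_3, so H_2 = 0.

(K is a triangulation of the real projective plane RP^2.)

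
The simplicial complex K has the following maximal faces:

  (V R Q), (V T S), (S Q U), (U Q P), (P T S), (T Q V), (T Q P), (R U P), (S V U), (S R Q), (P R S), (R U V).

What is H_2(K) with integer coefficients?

H_2 ≅ 0.

Order the vertices as P < Q < R < S < T < U < V. Listing each simplex with vertices in this order, K has dimension 2 with simplices:

  0-simplices (7): P, Q, R, S, T, U, V
  1-simplices (18): PQ, PR, PS, PT, PU, QR, QS, QT, QU, QV, RS, RU, RV, ST, SU, SV, TV, UV
  2-simplices (12): PQT, PQU, PRS, PRU, PST, QRS, QRV, QSU, QTV, RUV, STV, SUV

so the chain groups are C_0 ≅ Z^7, C_1 ≅ Z^18, C_2 ≅ Z^12.

Boundary ∂_1: C_1 → C_0 sends each edge [p,q] (with p < q) to q − p.
This gives a 7×18 integer matrix of rank 6; reducing to Smith normal form yields diagonal entries (1,1,1,1,1,1).

∂_2: C_2 → C_1 acts by ∂[p,q,r] = [q,r] − [p,r] + [p,q]. For instance
  ∂PRS = RS − PS + PR,
  ∂QTV = TV − QV + QT.
As a 18×12 matrix over Z this has rank 12, with invariant factors (1,1,1,1,1,1,1,1,1,1,1,2).

From H_k ≅ ker(∂_k) / im(∂_{k+1}) we obtain:

  H_2: rank ker ∂_2 − rank ∂_3 = (12 − 12) − 0 = 0, and there is no ∂_3, so H_2 = 0.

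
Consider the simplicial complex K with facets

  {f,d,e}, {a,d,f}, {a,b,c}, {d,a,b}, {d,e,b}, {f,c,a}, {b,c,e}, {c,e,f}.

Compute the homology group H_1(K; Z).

We work with the vertex ordering a < b < c < d < e < f. The simplices of K, each written with vertices in increasing order, are:

  0-simplices (6): a, b, c, d, e, f
  1-simplices (12): ab, ac, ad, af, bc, bd, be, ce, cf, de, df, ef
  2-simplices (8): abc, abd, acf, adf, bce, bde, cef, def

so the chain groups are C_0 ≅ Z^6, C_1 ≅ Z^12, C_2 ≅ Z^8.

Boundary ∂_1: C_1 → C_0 maps an edge to its endpoints' difference, ∂[p,q] = q − p.
This gives a 6×12 integer matrix of rank 5; reducing to Smith normal form yields diagonal entries (1,1,1,1,1).

∂_2: C_2 → C_1 acts by ∂[p,q,r] = [q,r] − [p,r] + [p,q]. For instance
  ∂def = ef − df + de,
  ∂bde = de − be + bd.
This gives a 12×8 integer matrix of rank 7; reducing to Smith normal form yields diagonal entries (1,1,1,1,1,1,1).

From H_k ≅ ker(∂_k) / im(∂_{k+1}) we obtain:

  H_1: rank ker ∂_1 − rank ∂_2 = (12 − 5) − 7 = 0, and the invariant factors of ∂_2 are all 1, so H_1 ≅ 0.

(K is a triangulation of the 2-sphere S^2.)

H_1 = 0.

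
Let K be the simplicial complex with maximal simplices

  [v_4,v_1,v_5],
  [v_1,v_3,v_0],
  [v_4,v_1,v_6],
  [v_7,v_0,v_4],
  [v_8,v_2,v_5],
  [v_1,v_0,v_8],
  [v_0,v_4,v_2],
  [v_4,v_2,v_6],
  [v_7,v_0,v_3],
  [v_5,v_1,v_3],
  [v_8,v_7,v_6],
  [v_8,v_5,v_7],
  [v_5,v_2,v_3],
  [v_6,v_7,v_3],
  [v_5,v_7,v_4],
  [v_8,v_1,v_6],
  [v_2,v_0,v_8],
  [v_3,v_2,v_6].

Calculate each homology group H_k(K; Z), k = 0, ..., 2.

Fix the vertex order v_0 < v_1 < v_2 < v_3 < v_4 < v_5 < v_6 < v_7 < v_8 and write every simplex with vertices in increasing order. Then dim K = 2 and the simplices of K are:

  0-simplices (9): [v_0], [v_1], [v_2], [v_3], [v_4], [v_5], [v_6], [v_7], [v_8]
  1-simplices (27): (27 of them)
  2-simplices (18): (18 of them)

so the chain groups are C_0 ≅ Z^9, C_1 ≅ Z^27, C_2 ≅ Z^18.

∂_1: C_1 → C_0 maps an edge to its endpoints' difference, ∂[p,q] = q − p. For instance
  ∂[v_4,v_7] = [v_7] − [v_4].
The resulting 9×27 matrix has rank 8, and its Smith normal form has invariant factors (1,1,1,1,1,1,1,1).

Boundary ∂_2: C_2 → C_1 maps a triangle to the signed sum of its edges. For instance
  ∂[v_1,v_3,v_5] = [v_3,v_5] − [v_1,v_5] + [v_1,v_3],
  ∂[v_0,v_4,v_7] = [v_4,v_7] − [v_0,v_7] + [v_0,v_4].
The resulting 27×18 matrix has rank 17, and its Smith normal form has invariant factors (1,1,1,1,1,1,1,1,1,1,1,1,1,1,1,1,1).

Now H_k = ker ∂_k / im ∂_{k+1}, so:

  H_0: rank C_0 − rank ∂_1 = 9 − 8 = 1, and the invariant factors of ∂_1 are all 1, so H_0 = Z.
  H_1: rank ker ∂_1 − rank ∂_2 = (27 − 8) − 17 = 2, and the invariant factors of ∂_2 are all 1, so H_1 = Z^2.
  H_2: rank ker ∂_2 − rank ∂_3 = (18 − 17) − 0 = 1, and there is no ∂_3, so H_2 = Z.

As a check, the Euler characteristic is 9 − 27 + 18 = 0, which agrees with 1 − 2 + 1 = 0.
(K is a triangulation of the torus T^2.)

H_0 ≅ Z,  H_1 ≅ Z^2,  H_2 ≅ Z.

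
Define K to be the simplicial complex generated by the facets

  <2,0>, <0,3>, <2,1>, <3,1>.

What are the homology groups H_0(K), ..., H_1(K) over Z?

H_0 = Z,  H_1 = Z.

Take the total order 0 < 1 < 2 < 3 on the vertex set. Then K (dimension 1) consists of the simplices:

  0-simplices (4): [0], [1], [2], [3]
  1-simplices (4): [0,2], [0,3], [1,2], [1,3]

giving chain groups C_0 ≅ Z^4, C_1 ≅ Z^4.

∂_1: C_1 → C_0 sends each edge [p,q] (with p < q) to q − p. For instance
  ∂[0,3] = [3] − [0].
This gives a 4×4 integer matrix of rank 3; reducing to Smith normal form yields diagonal entries (1,1,1).

Now H_k = ker ∂_k / im ∂_{k+1}, so:

  H_0: rank C_0 − rank ∂_1 = 4 − 3 = 1, and the invariant factors of ∂_1 are all 1, so H_0 ≅ Z.
  H_1: rank ker ∂_1 − rank ∂_2 = (4 − 3) − 0 = 1, and there is no ∂_2, so H_1 ≅ Z.

As a check, the Euler characteristic is 4 − 4 = 0, which agrees with 1 − 1 = 0.
(K is a triangulation of the circle S^1.)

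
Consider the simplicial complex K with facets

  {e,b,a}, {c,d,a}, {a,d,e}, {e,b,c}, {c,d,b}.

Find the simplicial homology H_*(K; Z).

H_0 ≅ Z,  H_1 ≅ Z,  H_2 = 0.

Order the vertices as a < b < c < d < e. Listing each simplex with vertices in this order, K has dimension 2 with simplices:

  0-simplices (5): a, b, c, d, e
  1-simplices (10): ab, ac, ad, ae, bc, bd, be, cd, ce, de
  2-simplices (5): abe, acd, ade, bcd, bce

Hence C_0 ≅ Z^5, C_1 ≅ Z^10, C_2 ≅ Z^5.

The boundary map ∂_1: C_1 → C_0 is given by ∂[p,q] = [q] − [p]. For instance
  ∂ac = c − a.
The resulting 5×10 matrix has rank 4, and its Smith normal form has invariant factors (1,1,1,1).

Boundary ∂_2: C_2 → C_1 acts by ∂[p,q,r] = [q,r] − [p,r] + [p,q]. For instance
  ∂bcd = cd − bd + bc,
  ∂acd = cd − ad + ac.
The resulting 10×5 matrix has rank 5, and its Smith normal form has invariant factors (1,1,1,1,1).

Now H_k = ker ∂_k / im ∂_{k+1}, so:

  H_0: rank C_0 − rank ∂_1 = 5 − 4 = 1, and the invariant factors of ∂_1 are all 1, so H_0 = Z.
  H_1: rank ker ∂_1 − rank ∂_2 = (10 − 4) − 5 = 1, and the invariant factors of ∂_2 are all 1, so H_1 = Z.
  H_2: rank ker ∂_2 − rank ∂_3 = (5 − 5) − 0 = 0, and there is no ∂_3, so H_2 = 0.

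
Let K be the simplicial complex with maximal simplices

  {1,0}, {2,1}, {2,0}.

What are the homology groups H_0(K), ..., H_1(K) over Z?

Order the vertices as 0 < 1 < 2. Listing each simplex with vertices in this order, K has dimension 1 with simplices:

  0-simplices (3): [0], [1], [2]
  1-simplices (3): [0,1], [0,2], [1,2]

so the chain groups are C_0 ≅ Z^3, C_1 ≅ Z^3.

Boundary ∂_1: C_1 → C_0 is given by ∂[p,q] = [q] − [p].
This gives a 3×3 integer matrix of rank 2; reducing to Smith normal form yields diagonal entries (1,1).

Reading off H_k = ker ∂_k / im ∂_{k+1}:

  H_0: rank C_0 − rank ∂_1 = 3 − 2 = 1, and the invariant factors of ∂_1 are all 1, so H_0 ≅ Z.
  H_1: rank ker ∂_1 − rank ∂_2 = (3 − 2) − 0 = 1, and there is no ∂_2, so H_1 ≅ Z.

As a check, the Euler characteristic is 3 − 3 = 0, which agrees with 1 − 1 = 0.
(K is a triangulation of the circle S^1.)

H_0 = Z,  H_1 = Z.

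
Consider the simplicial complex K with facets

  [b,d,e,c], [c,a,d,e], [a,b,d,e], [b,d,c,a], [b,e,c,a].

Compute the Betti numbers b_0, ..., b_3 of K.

We work with the vertex ordering a < b < c < d < e. The simplices of K, each written with vertices in increasing order, are:

  0-simplices (5): a, b, c, d, e
  1-simplices (10): ab, ac, ad, ae, bc, bd, be, cd, ce, de
  2-simplices (10): abc, abd, abe, acd, ace, ade, bcd, bce, bde, cde
  3-simplices (5): abcd, abce, abde, acde, bcde

giving chain groups C_0 ≅ Z^5, C_1 ≅ Z^10, C_2 ≅ Z^10, C_3 ≅ Z^5.

Boundary ∂_1: C_1 → C_0 maps an edge to its endpoints' difference, ∂[p,q] = q − p. For instance
  ∂ad = d − a.
This gives a 5×10 integer matrix of rank 4; reducing to Smith normal form yields diagonal entries (1,1,1,1).

The boundary map ∂_2: C_2 → C_1 sends each 2-simplex [p,q,r] to [q,r] − [p,r] + [p,q]. For instance
  ∂bde = de − be + bd,
  ∂acd = cd − ad + ac.
This gives a 10×10 integer matrix of rank 6; reducing to Smith normal form yields diagonal entries (1,1,1,1,1,1).

∂_3: C_3 → C_2 sends each 3-simplex σ to the alternating sum Σ_i (−1)^i (σ with its i-th vertex removed). For instance
  ∂acde = cde − ade + ace − acd,
  ∂bcde = cde − bde + bce − bcd.
This gives a 10×5 integer matrix of rank 4; reducing to Smith normal form yields diagonal entries (1,1,1,1).

Now H_k = ker ∂_k / im ∂_{k+1}, so:

  H_0: rank C_0 − rank ∂_1 = 5 − 4 = 1, and the invariant factors of ∂_1 are all 1, so H_0 ≅ Z.
  H_1: rank ker ∂_1 − rank ∂_2 = (10 − 4) − 6 = 0, and the invariant factors of ∂_2 are all 1, so H_1 ≅ 0.
  H_2: rank ker ∂_2 − rank ∂_3 = (10 − 6) − 4 = 0, and the invariant factors of ∂_3 are all 1, so H_2 ≅ 0.
  H_3: rank ker ∂_3 − rank ∂_4 = (5 − 4) − 0 = 1, and there is no ∂_4, so H_3 ≅ Z.

As a check, the Euler characteristic is 5 − 10 + 10 − 5 = 0, which agrees with 1 − 0 + 0 − 1 = 0.
(K is a triangulation of the 3-sphere S^3.)

Hence the Betti numbers are b_0 = 1, b_1 = 0, b_2 = 0, b_3 = 1.

b_0 = 1, b_1 = 0, b_2 = 0, b_3 = 1.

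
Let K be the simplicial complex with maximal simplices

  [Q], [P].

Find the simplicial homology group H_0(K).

Fix the vertex order P < Q and write every simplex with vertices in increasing order. Then dim K = 0 and the simplices of K are:

  0-simplices (2): P, Q

Hence C_0 ≅ Z^2.

Computing H_k = (kernel of ∂_k) / (image of ∂_{k+1}):

  H_0: rank C_0 − rank ∂_1 = 2 − 0 = 2, and there is no ∂_1, so H_0 ≅ Z^2.

(K is a triangulation of a set of 2 points.)

H_0 ≅ Z^2.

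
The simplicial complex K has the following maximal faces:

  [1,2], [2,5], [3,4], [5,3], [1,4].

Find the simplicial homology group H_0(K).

K has 5 vertices, 5 edges.
rank ∂_0 = 0, rank ∂_1 = 4 ⇒ b_0 = 5 − 0 − 4 = 1; all invariant factors of ∂_1 are 1 so no torsion. So H_0 ≅ Z.

H_0 = Z.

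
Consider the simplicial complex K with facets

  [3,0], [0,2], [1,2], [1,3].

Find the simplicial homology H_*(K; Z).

H_0 = Z,  H_1 = Z.

We work with the vertex ordering 0 < 1 < 2 < 3. The simplices of K, each written with vertices in increasing order, are:

  0-simplices (4): [0], [1], [2], [3]
  1-simplices (4): [0,2], [0,3], [1,2], [1,3]

giving chain groups C_0 ≅ Z^4, C_1 ≅ Z^4.

The boundary map ∂_1: C_1 → C_0 sends each edge [p,q] (with p < q) to q − p. For instance
  ∂[0,2] = [2] − [0].
The 4×4 boundary matrix has rank 3 and Smith normal form diag(1,1,1).

Now H_k = ker ∂_k / im ∂_{k+1}, so:

  H_0: rank C_0 − rank ∂_1 = 4 − 3 = 1, and the invariant factors of ∂_1 are all 1, so H_0 ≅ Z.
  H_1: rank ker ∂_1 − rank ∂_2 = (4 − 3) − 0 = 1, and there is no ∂_2, so H_1 ≅ Z.

As a check, the Euler characteristic is 4 − 4 = 0, which agrees with 1 − 1 = 0.
(K is a triangulation of the circle S^1.)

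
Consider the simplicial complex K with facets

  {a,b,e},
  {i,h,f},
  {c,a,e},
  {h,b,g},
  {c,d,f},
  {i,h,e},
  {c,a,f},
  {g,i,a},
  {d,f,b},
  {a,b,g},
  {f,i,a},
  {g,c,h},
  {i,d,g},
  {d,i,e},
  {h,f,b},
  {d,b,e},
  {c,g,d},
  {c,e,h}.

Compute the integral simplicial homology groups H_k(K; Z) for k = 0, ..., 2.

H_0 = Z,  H_1 = Z^2,  H_2 = Z.

Order the vertices as a < b < c < d < e < f < g < h < i. Listing each simplex with vertices in this order, K has dimension 2 with simplices:

  0-simplices (9): a, b, c, d, e, f, g, h, i
  1-simplices (27): ab, ac, ae, af, ag, ai, bd, be, bf, bg, bh, cd, ce, cf, cg, ch, de, df, dg, di, eh, ei, fh, fi, gh, gi, hi
  2-simplices (18): abe, abg, ace, acf, afi, agi, bde, bdf, bfh, bgh, cdf, cdg, ceh, cgh, dei, dgi, ehi, fhi

giving chain groups C_0 ≅ Z^9, C_1 ≅ Z^27, C_2 ≅ Z^18.

The boundary map ∂_1: C_1 → C_0 maps an edge to its endpoints' difference, ∂[p,q] = q − p.
This gives a 9×27 integer matrix of rank 8; reducing to Smith normal form yields diagonal entries (1,1,1,1,1,1,1,1).

Boundary ∂_2: C_2 → C_1 acts by ∂[p,q,r] = [q,r] − [p,r] + [p,q]. For instance
  ∂cgh = gh − ch + cg,
  ∂ceh = eh − ch + ce.
This gives a 27×18 integer matrix of rank 17; reducing to Smith normal form yields diagonal entries (1,1,1,1,1,1,1,1,1,1,1,1,1,1,1,1,1).

Computing H_k = (kernel of ∂_k) / (image of ∂_{k+1}):

  H_0: rank C_0 − rank ∂_1 = 9 − 8 = 1, and the invariant factors of ∂_1 are all 1, so H_0 = Z.
  H_1: rank ker ∂_1 − rank ∂_2 = (27 − 8) − 17 = 2, and the invariant factors of ∂_2 are all 1, so H_1 = Z^2.
  H_2: rank ker ∂_2 − rank ∂_3 = (18 − 17) − 0 = 1, and there is no ∂_3, so H_2 = Z.

As a check, the Euler characteristic is 9 − 27 + 18 = 0, which agrees with 1 − 2 + 1 = 0.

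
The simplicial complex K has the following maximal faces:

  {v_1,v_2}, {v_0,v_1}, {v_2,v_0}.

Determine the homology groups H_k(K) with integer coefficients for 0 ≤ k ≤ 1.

Order the vertices as v_0 < v_1 < v_2. Listing each simplex with vertices in this order, K has dimension 1 with simplices:

  0-simplices (3): [v_0], [v_1], [v_2]
  1-simplices (3): [v_0,v_1], [v_0,v_2], [v_1,v_2]

Hence C_0 ≅ Z^3, C_1 ≅ Z^3.

∂_1: C_1 → C_0 sends each edge [p,q] (with p < q) to q − p.
This gives a 3×3 integer matrix of rank 2; reducing to Smith normal form yields diagonal entries (1,1).

Computing H_k = (kernel of ∂_k) / (image of ∂_{k+1}):

  H_0: rank C_0 − rank ∂_1 = 3 − 2 = 1, and the invariant factors of ∂_1 are all 1, so H_0 ≅ Z.
  H_1: rank ker ∂_1 − rank ∂_2 = (3 − 2) − 0 = 1, and there is no ∂_2, so H_1 ≅ Z.

H_0 ≅ Z,  H_1 ≅ Z.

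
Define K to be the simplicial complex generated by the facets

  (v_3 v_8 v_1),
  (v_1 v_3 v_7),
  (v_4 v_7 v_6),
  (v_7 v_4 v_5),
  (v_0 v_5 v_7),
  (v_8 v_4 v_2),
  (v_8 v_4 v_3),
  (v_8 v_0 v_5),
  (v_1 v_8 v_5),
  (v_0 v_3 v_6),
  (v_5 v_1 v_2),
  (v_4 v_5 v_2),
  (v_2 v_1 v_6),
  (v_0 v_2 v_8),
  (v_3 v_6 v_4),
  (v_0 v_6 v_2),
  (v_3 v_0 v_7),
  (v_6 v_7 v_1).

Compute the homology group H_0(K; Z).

H_0 = Z.

We work with the vertex ordering v_0 < v_1 < v_2 < v_3 < v_4 < v_5 < v_6 < v_7 < v_8. The simplices of K, each written with vertices in increasing order, are:

  0-simplices (9): [v_0], [v_1], [v_2], [v_3], [v_4], [v_5], [v_6], [v_7], [v_8]
  1-simplices (27): (27 of them)
  2-simplices (18): (18 of them)

giving chain groups C_0 ≅ Z^9, C_1 ≅ Z^27, C_2 ≅ Z^18.

Boundary ∂_1: C_1 → C_0 is given by ∂[p,q] = [q] − [p]. For instance
  ∂[v_5,v_8] = [v_8] − [v_5].
The 9×27 boundary matrix has rank 8 and Smith normal form diag(1,1,1,1,1,1,1,1).

The boundary map ∂_2: C_2 → C_1 maps a triangle to the signed sum of its edges. For instance
  ∂[v_2,v_4,v_5] = [v_4,v_5] − [v_2,v_5] + [v_2,v_4],
  ∂[v_1,v_5,v_8] = [v_5,v_8] − [v_1,v_8] + [v_1,v_5].
The 27×18 boundary matrix has rank 18 and Smith normal form diag(1,1,1,1,1,1,1,1,1,1,1,1,1,1,1,1,1,2).

Reading off H_k = ker ∂_k / im ∂_{k+1}:

  H_0: rank C_0 − rank ∂_1 = 9 − 8 = 1, and the invariant factors of ∂_1 are all 1, so H_0 ≅ Z.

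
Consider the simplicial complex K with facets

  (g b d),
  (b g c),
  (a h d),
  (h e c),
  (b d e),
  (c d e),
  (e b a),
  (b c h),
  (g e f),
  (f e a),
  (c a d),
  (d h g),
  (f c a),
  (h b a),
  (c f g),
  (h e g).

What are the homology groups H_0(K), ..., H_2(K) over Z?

H_0 ≅ Z,  H_1 ≅ Z^2,  H_2 ≅ Z.

Take the total order a < b < c < d < e < f < g < h on the vertex set. Then K (dimension 2) consists of the simplices:

  0-simplices (8): a, b, c, d, e, f, g, h
  1-simplices (24): ab, ac, ad, ae, af, ah, bc, bd, be, bg, bh, cd, ce, cf, cg, ch, de, dg, dh, ef, eg, eh, fg, gh
  2-simplices (16): abe, abh, acd, acf, adh, aef, bcg, bch, bde, bdg, cde, ceh, cfg, dgh, efg, egh

giving chain groups C_0 ≅ Z^8, C_1 ≅ Z^24, C_2 ≅ Z^16.

∂_1: C_1 → C_0 sends each edge [p,q] (with p < q) to q − p. For instance
  ∂af = f − a.
This gives a 8×24 integer matrix of rank 7; reducing to Smith normal form yields diagonal entries (1,1,1,1,1,1,1).

The boundary map ∂_2: C_2 → C_1 sends each 2-simplex [p,q,r] to [q,r] − [p,r] + [p,q]. For instance
  ∂bch = ch − bh + bc,
  ∂abe = be − ae + ab.
This gives a 24×16 integer matrix of rank 15; reducing to Smith normal form yields diagonal entries (1,1,1,1,1,1,1,1,1,1,1,1,1,1,1).

Now H_k = ker ∂_k / im ∂_{k+1}, so:

  H_0: rank C_0 − rank ∂_1 = 8 − 7 = 1, and the invariant factors of ∂_1 are all 1, so H_0 = Z.
  H_1: rank ker ∂_1 − rank ∂_2 = (24 − 7) − 15 = 2, and the invariant factors of ∂_2 are all 1, so H_1 = Z^2.
  H_2: rank ker ∂_2 − rank ∂_3 = (16 − 15) − 0 = 1, and there is no ∂_3, so H_2 = Z.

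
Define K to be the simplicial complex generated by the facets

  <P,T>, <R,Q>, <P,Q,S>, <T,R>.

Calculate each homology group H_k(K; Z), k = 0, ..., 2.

H_0 = Z,  H_1 = Z,  H_2 = 0.

We work with the vertex ordering P < Q < R < S < T. The simplices of K, each written with vertices in increasing order, are:

  0-simplices (5): P, Q, R, S, T
  1-simplices (6): PQ, PS, PT, QR, QS, RT
  2-simplices (1): PQS

so the chain groups are C_0 ≅ Z^5, C_1 ≅ Z^6, C_2 ≅ Z^1.

The boundary map ∂_1: C_1 → C_0 sends each edge [p,q] (with p < q) to q − p.
This gives a 5×6 integer matrix of rank 4; reducing to Smith normal form yields diagonal entries (1,1,1,1).

Boundary ∂_2: C_2 → C_1 maps a triangle to the signed sum of its edges. For instance
  ∂PQS = QS − PS + PQ.
The resulting 6×1 matrix has rank 1, and its Smith normal form has invariant factors (1).

Computing H_k = (kernel of ∂_k) / (image of ∂_{k+1}):

  H_0: rank C_0 − rank ∂_1 = 5 − 4 = 1, and the invariant factors of ∂_1 are all 1, so H_0 = Z.
  H_1: rank ker ∂_1 − rank ∂_2 = (6 − 4) − 1 = 1, and the invariant factors of ∂_2 are all 1, so H_1 = Z.
  H_2: rank ker ∂_2 − rank ∂_3 = (1 − 1) − 0 = 0, and there is no ∂_3, so H_2 = 0.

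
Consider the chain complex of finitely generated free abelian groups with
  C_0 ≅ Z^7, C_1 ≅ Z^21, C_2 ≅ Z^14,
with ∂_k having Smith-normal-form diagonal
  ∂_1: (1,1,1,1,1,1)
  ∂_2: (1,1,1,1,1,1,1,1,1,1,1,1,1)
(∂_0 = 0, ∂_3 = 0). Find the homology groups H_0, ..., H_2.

H_0 ≅ Z,  H_1 ≅ Z^2,  H_2 ≅ Z.

H_0: b_0 = 7 − 0 − 6 = 1; torsion from ∂_1 factors > 1: none. So H_0 ≅ Z.
H_1: b_1 = 21 − 6 − 13 = 2; torsion from ∂_2 factors > 1: none. So H_1 ≅ Z^2.
H_2: b_2 = 14 − 13 − 0 = 1; torsion from ∂_3 factors > 1: none. So H_2 ≅ Z.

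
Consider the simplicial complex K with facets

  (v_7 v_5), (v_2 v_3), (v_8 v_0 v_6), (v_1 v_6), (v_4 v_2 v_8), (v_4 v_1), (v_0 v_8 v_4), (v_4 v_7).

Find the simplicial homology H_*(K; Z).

Take the total order v_0 < v_1 < v_2 < v_3 < v_4 < v_5 < v_6 < v_7 < v_8 on the vertex set. Then K (dimension 2) consists of the simplices:

  0-simplices (9): [v_0], [v_1], [v_2], [v_3], [v_4], [v_5], [v_6], [v_7], [v_8]
  1-simplices (12): [v_0,v_4], [v_0,v_6], [v_0,v_8], [v_1,v_4], [v_1,v_6], [v_2,v_3], [v_2,v_4], [v_2,v_8], [v_4,v_7], [v_4,v_8], [v_5,v_7], [v_6,v_8]
  2-simplices (3): [v_0,v_4,v_8], [v_0,v_6,v_8], [v_2,v_4,v_8]

so the chain groups are C_0 ≅ Z^9, C_1 ≅ Z^12, C_2 ≅ Z^3.

∂_1: C_1 → C_0 maps an edge to its endpoints' difference, ∂[p,q] = q − p. For instance
  ∂[v_2,v_4] = [v_4] − [v_2].
This gives a 9×12 integer matrix of rank 8; reducing to Smith normal form yields diagonal entries (1,1,1,1,1,1,1,1).

The boundary map ∂_2: C_2 → C_1 sends each 2-simplex [p,q,r] to [q,r] − [p,r] + [p,q]. For instance
  ∂[v_2,v_4,v_8] = [v_4,v_8] − [v_2,v_8] + [v_2,v_4],
  ∂[v_0,v_4,v_8] = [v_4,v_8] − [v_0,v_8] + [v_0,v_4].
As a 12×3 matrix over Z this has rank 3, with invariant factors (1,1,1).

Now H_k = ker ∂_k / im ∂_{k+1}, so:

  H_0: rank C_0 − rank ∂_1 = 9 − 8 = 1, and the invariant factors of ∂_1 are all 1, so H_0 ≅ Z.
  H_1: rank ker ∂_1 − rank ∂_2 = (12 − 8) − 3 = 1, and the invariant factors of ∂_2 are all 1, so H_1 ≅ Z.
  H_2: rank ker ∂_2 − rank ∂_3 = (3 − 3) − 0 = 0, and there is no ∂_3, so H_2 ≅ 0.

As a check, the Euler characteristic is 9 − 12 + 3 = 0, which agrees with 1 − 1 + 0 = 0.

H_0 ≅ Z,  H_1 ≅ Z,  H_2 = 0.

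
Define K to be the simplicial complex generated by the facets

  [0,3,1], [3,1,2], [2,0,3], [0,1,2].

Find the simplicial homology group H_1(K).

K has 4 vertices, 6 edges, 4 triangles.
rank ∂_1 = 3, rank ∂_2 = 3 ⇒ b_1 = 6 − 3 − 3 = 0; all invariant factors of ∂_2 are 1 so no torsion. So H_1 ≅ 0.

H_1 ≅ 0.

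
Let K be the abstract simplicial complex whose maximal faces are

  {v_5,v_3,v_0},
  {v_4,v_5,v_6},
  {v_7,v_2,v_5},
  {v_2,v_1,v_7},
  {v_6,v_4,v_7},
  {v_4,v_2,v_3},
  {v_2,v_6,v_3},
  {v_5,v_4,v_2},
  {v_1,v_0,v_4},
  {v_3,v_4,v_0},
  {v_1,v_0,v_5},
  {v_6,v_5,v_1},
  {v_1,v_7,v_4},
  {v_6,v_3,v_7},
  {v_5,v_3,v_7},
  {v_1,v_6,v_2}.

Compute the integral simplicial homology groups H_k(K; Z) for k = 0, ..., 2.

H_0 ≅ Z,  H_1 ≅ Z^2,  H_2 ≅ Z.

K has 8 vertices, 24 edges, 16 triangles.
rank ∂_0 = 0, rank ∂_1 = 7 ⇒ b_0 = 8 − 0 − 7 = 1; all invariant factors of ∂_1 are 1 so no torsion. So H_0 = Z.
rank ∂_1 = 7, rank ∂_2 = 15 ⇒ b_1 = 24 − 7 − 15 = 2; all invariant factors of ∂_2 are 1 so no torsion. So H_1 = Z^2.
rank ∂_2 = 15, rank ∂_3 = 0 ⇒ b_2 = 16 − 15 − 0 = 1. So H_2 = Z.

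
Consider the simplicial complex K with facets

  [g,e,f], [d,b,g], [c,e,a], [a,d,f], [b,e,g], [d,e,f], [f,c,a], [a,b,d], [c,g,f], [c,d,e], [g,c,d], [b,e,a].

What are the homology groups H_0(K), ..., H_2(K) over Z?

H_0 ≅ Z,  H_1 ≅ Z/2Z,  H_2 = 0.

Order the vertices as a < b < c < d < e < f < g. Listing each simplex with vertices in this order, K has dimension 2 with simplices:

  0-simplices (7): a, b, c, d, e, f, g
  1-simplices (18): ab, ac, ad, ae, af, bd, be, bg, cd, ce, cf, cg, de, df, dg, ef, eg, fg
  2-simplices (12): abd, abe, ace, acf, adf, bdg, beg, cde, cdg, cfg, def, efg

giving chain groups C_0 ≅ Z^7, C_1 ≅ Z^18, C_2 ≅ Z^12.

∂_1: C_1 → C_0 maps an edge to its endpoints' difference, ∂[p,q] = q − p. For instance
  ∂ae = e − a.
This gives a 7×18 integer matrix of rank 6; reducing to Smith normal form yields diagonal entries (1,1,1,1,1,1).

∂_2: C_2 → C_1 maps a triangle to the signed sum of its edges. For instance
  ∂abe = be − ae + ab,
  ∂ace = ce − ae + ac.
This gives a 18×12 integer matrix of rank 12; reducing to Smith normal form yields diagonal entries (1,1,1,1,1,1,1,1,1,1,1,2).

From H_k ≅ ker(∂_k) / im(∂_{k+1}) we obtain:

  H_0: rank C_0 − rank ∂_1 = 7 − 6 = 1, and the invariant factors of ∂_1 are all 1, so H_0 ≅ Z.
  H_1: rank ker ∂_1 − rank ∂_2 = (18 − 6) − 12 = 0, and ∂_2 has invariant factor 2 > 1, so H_1 ≅ Z/2Z.
  H_2: rank ker ∂_2 − rank ∂_3 = (12 − 12) − 0 = 0, and there is no ∂_3, so H_2 ≅ 0.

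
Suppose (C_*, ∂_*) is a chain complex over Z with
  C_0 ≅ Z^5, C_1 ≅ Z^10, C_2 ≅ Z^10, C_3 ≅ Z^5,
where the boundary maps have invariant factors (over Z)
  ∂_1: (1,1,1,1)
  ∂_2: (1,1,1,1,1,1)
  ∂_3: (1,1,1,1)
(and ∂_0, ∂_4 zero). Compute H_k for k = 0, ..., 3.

H_0 ≅ Z,  H_1 = 0,  H_2 = 0,  H_3 ≅ Z.

H_0: b_0 = 5 − 0 − 4 = 1; torsion from ∂_1 factors > 1: none. So H_0 ≅ Z.
H_1: b_1 = 10 − 4 − 6 = 0; torsion from ∂_2 factors > 1: none. So H_1 ≅ 0.
H_2: b_2 = 10 − 6 − 4 = 0; torsion from ∂_3 factors > 1: none. So H_2 ≅ 0.
H_3: b_3 = 5 − 4 − 0 = 1; torsion from ∂_4 factors > 1: none. So H_3 ≅ Z.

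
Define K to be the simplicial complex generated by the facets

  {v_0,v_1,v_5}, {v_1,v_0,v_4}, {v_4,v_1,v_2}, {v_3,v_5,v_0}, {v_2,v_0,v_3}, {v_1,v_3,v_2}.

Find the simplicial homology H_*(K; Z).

Order the vertices as v_0 < v_1 < v_2 < v_3 < v_4 < v_5. Listing each simplex with vertices in this order, K has dimension 2 with simplices:

  0-simplices (6): [v_0], [v_1], [v_2], [v_3], [v_4], [v_5]
  1-simplices (12): [v_0,v_1], [v_0,v_2], [v_0,v_3], [v_0,v_4], [v_0,v_5], [v_1,v_2], [v_1,v_3], [v_1,v_4], [v_1,v_5], [v_2,v_3], [v_2,v_4], [v_3,v_5]
  2-simplices (6): [v_0,v_1,v_4], [v_0,v_1,v_5], [v_0,v_2,v_3], [v_0,v_3,v_5], [v_1,v_2,v_3], [v_1,v_2,v_4]

Hence C_0 ≅ Z^6, C_1 ≅ Z^12, C_2 ≅ Z^6.

Boundary ∂_1: C_1 → C_0 is given by ∂[p,q] = [q] − [p]. For instance
  ∂[v_1,v_4] = [v_4] − [v_1].
The 6×12 boundary matrix has rank 5 and Smith normal form diag(1,1,1,1,1).

∂_2: C_2 → C_1 acts by ∂[p,q,r] = [q,r] − [p,r] + [p,q]. For instance
  ∂[v_0,v_1,v_5] = [v_1,v_5] − [v_0,v_5] + [v_0,v_1],
  ∂[v_1,v_2,v_4] = [v_2,v_4] − [v_1,v_4] + [v_1,v_2].
As a 12×6 matrix over Z this has rank 6, with invariant factors (1,1,1,1,1,1).

Computing H_k = (kernel of ∂_k) / (image of ∂_{k+1}):

  H_0: rank C_0 − rank ∂_1 = 6 − 5 = 1, and the invariant factors of ∂_1 are all 1, so H_0 = Z.
  H_1: rank ker ∂_1 − rank ∂_2 = (12 − 5) − 6 = 1, and the invariant factors of ∂_2 are all 1, so H_1 = Z.
  H_2: rank ker ∂_2 − rank ∂_3 = (6 − 6) − 0 = 0, and there is no ∂_3, so H_2 = 0.

As a check, the Euler characteristic is 6 − 12 + 6 = 0, which agrees with 1 − 1 + 0 = 0.
(K is a triangulation of the cylinder S^1 x I.)

H_0 = Z,  H_1 = Z,  H_2 = 0.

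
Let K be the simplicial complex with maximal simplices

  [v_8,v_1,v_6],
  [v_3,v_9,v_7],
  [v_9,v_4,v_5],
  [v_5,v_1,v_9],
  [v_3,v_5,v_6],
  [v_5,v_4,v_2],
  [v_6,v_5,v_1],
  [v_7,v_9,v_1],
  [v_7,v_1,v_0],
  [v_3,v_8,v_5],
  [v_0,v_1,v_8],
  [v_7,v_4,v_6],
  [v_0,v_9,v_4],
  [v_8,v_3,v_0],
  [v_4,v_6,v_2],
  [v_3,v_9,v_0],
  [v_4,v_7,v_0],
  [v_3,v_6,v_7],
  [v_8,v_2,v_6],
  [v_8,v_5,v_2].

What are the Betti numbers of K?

b_0 = 1, b_1 = 1, b_2 = 0.

We work with the vertex ordering v_0 < v_1 < v_2 < v_3 < v_4 < v_5 < v_6 < v_7 < v_8 < v_9. The simplices of K, each written with vertices in increasing order, are:

  0-simplices (10): [v_0], [v_1], [v_2], [v_3], [v_4], [v_5], [v_6], [v_7], [v_8], [v_9]
  1-simplices (30): (30 of them)
  2-simplices (20): (20 of them)

Hence C_0 ≅ Z^10, C_1 ≅ Z^30, C_2 ≅ Z^20.

The boundary map ∂_1: C_1 → C_0 is given by ∂[p,q] = [q] − [p]. For instance
  ∂[v_3,v_7] = [v_7] − [v_3].
The 10×30 boundary matrix has rank 9 and Smith normal form diag(1,1,1,1,1,1,1,1,1).

∂_2: C_2 → C_1 sends each 2-simplex [p,q,r] to [q,r] − [p,r] + [p,q]. For instance
  ∂[v_1,v_6,v_8] = [v_6,v_8] − [v_1,v_8] + [v_1,v_6],
  ∂[v_2,v_5,v_8] = [v_5,v_8] − [v_2,v_8] + [v_2,v_5].
As a 30×20 matrix over Z this has rank 20, with invariant factors (1,1,1,1,1,1,1,1,1,1,1,1,1,1,1,1,1,1,1,2).

Reading off H_k = ker ∂_k / im ∂_{k+1}:

  H_0: rank C_0 − rank ∂_1 = 10 − 9 = 1, and the invariant factors of ∂_1 are all 1, so H_0 = Z.
  H_1: rank ker ∂_1 − rank ∂_2 = (30 − 9) − 20 = 1, and ∂_2 has invariant factor 2 > 1, so H_1 = Z ⊕ Z_2.
  H_2: rank ker ∂_2 − rank ∂_3 = (20 − 20) − 0 = 0, and there is no ∂_3, so H_2 = 0.

As a check, the Euler characteristic is 10 − 30 + 20 = 0, which agrees with 1 − 1 + 0 = 0.
(K is a triangulation of the Klein bottle.)

Hence the Betti numbers are b_0 = 1, b_1 = 1, b_2 = 0.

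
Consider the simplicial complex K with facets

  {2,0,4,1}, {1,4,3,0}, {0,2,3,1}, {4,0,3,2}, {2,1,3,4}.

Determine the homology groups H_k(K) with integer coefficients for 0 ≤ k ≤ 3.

Take the total order 0 < 1 < 2 < 3 < 4 on the vertex set. Then K (dimension 3) consists of the simplices:

  0-simplices (5): [0], [1], [2], [3], [4]
  1-simplices (10): [0,1], [0,2], [0,3], [0,4], [1,2], [1,3], [1,4], [2,3], [2,4], [3,4]
  2-simplices (10): [0,1,2], [0,1,3], [0,1,4], [0,2,3], [0,2,4], [0,3,4], [1,2,3], [1,2,4], [1,3,4], [2,3,4]
  3-simplices (5): [0,1,2,3], [0,1,2,4], [0,1,3,4], [0,2,3,4], [1,2,3,4]

so the chain groups are C_0 ≅ Z^5, C_1 ≅ Z^10, C_2 ≅ Z^10, C_3 ≅ Z^5.

The boundary map ∂_1: C_1 → C_0 is given by ∂[p,q] = [q] − [p].
This gives a 5×10 integer matrix of rank 4; reducing to Smith normal form yields diagonal entries (1,1,1,1).

The boundary map ∂_2: C_2 → C_1 acts by ∂[p,q,r] = [q,r] − [p,r] + [p,q]. For instance
  ∂[0,1,2] = [1,2] − [0,2] + [0,1],
  ∂[2,3,4] = [3,4] − [2,4] + [2,3].
This gives a 10×10 integer matrix of rank 6; reducing to Smith normal form yields diagonal entries (1,1,1,1,1,1).

∂_3: C_3 → C_2 sends each 3-simplex σ to the alternating sum Σ_i (−1)^i (σ with its i-th vertex removed). For instance
  ∂[0,1,3,4] = [1,3,4] − [0,3,4] + [0,1,4] − [0,1,3],
  ∂[1,2,3,4] = [2,3,4] − [1,3,4] + [1,2,4] − [1,2,3].
The 10×5 boundary matrix has rank 4 and Smith normal form diag(1,1,1,1).

Now H_k = ker ∂_k / im ∂_{k+1}, so:

  H_0: rank C_0 − rank ∂_1 = 5 − 4 = 1, and the invariant factors of ∂_1 are all 1, so H_0 = Z.
  H_1: rank ker ∂_1 − rank ∂_2 = (10 − 4) − 6 = 0, and the invariant factors of ∂_2 are all 1, so H_1 = 0.
  H_2: rank ker ∂_2 − rank ∂_3 = (10 − 6) − 4 = 0, and the invariant factors of ∂_3 are all 1, so H_2 = 0.
  H_3: rank ker ∂_3 − rank ∂_4 = (5 − 4) − 0 = 1, and there is no ∂_4, so H_3 = Z.

(K is a triangulation of the 3-sphere S^3.)

H_0 ≅ Z,  H_1 = 0,  H_2 = 0,  H_3 ≅ Z.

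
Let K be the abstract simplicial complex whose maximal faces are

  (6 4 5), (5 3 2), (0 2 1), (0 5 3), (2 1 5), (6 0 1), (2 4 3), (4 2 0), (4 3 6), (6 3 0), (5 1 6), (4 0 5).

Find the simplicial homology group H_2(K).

H_2 ≅ 0.

Take the total order 0 < 1 < 2 < 3 < 4 < 5 < 6 on the vertex set. Then K (dimension 2) consists of the simplices:

  0-simplices (7): [0], [1], [2], [3], [4], [5], [6]
  1-simplices (18): [0,1], [0,2], [0,3], [0,4], [0,5], [0,6], [1,2], [1,5], [1,6], [2,3], [2,4], [2,5], [3,4], [3,5], [3,6], [4,5], [4,6], [5,6]
  2-simplices (12): [0,1,2], [0,1,6], [0,2,4], [0,3,5], [0,3,6], [0,4,5], [1,2,5], [1,5,6], [2,3,4], [2,3,5], [3,4,6], [4,5,6]

giving chain groups C_0 ≅ Z^7, C_1 ≅ Z^18, C_2 ≅ Z^12.

∂_1: C_1 → C_0 sends each edge [p,q] (with p < q) to q − p.
This gives a 7×18 integer matrix of rank 6; reducing to Smith normal form yields diagonal entries (1,1,1,1,1,1).

∂_2: C_2 → C_1 acts by ∂[p,q,r] = [q,r] − [p,r] + [p,q]. For instance
  ∂[0,2,4] = [2,4] − [0,4] + [0,2],
  ∂[1,5,6] = [5,6] − [1,6] + [1,5].
As a 18×12 matrix over Z this has rank 12, with invariant factors (1,1,1,1,1,1,1,1,1,1,1,2).

From H_k ≅ ker(∂_k) / im(∂_{k+1}) we obtain:

  H_2: rank ker ∂_2 − rank ∂_3 = (12 − 12) − 0 = 0, and there is no ∂_3, so H_2 ≅ 0.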